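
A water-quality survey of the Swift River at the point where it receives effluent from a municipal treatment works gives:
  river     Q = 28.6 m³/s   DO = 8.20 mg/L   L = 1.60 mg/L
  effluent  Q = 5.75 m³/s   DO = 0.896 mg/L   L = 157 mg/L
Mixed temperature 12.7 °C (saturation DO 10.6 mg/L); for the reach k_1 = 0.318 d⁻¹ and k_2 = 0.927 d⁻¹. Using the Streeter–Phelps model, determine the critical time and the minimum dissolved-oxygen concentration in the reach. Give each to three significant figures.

Mixed DO = (28.6×8.20 + 5.75×0.896)/(28.6+5.75) = 239.7/34.35 = 6.977 mg/L.
Mixed L₀ = (28.6×1.60 + 5.75×157)/(34.35) = 948.5/34.35 = 27.61 mg/L.
Initial deficit D₀ = C_s − DO₀ = 10.6 − 6.977 = 3.623 mg/L.
t_c = (1/0.6090) ln[(0.927/0.318)(1 − 3.623×0.6090/(0.318×27.61))] = 1.642 × ln(2.183) = 1.282 d.
D_c = (0.318/0.927) × 27.61 × e^(−0.318×1.282) = 0.3430 × 27.61 × 0.6653 = 6.302 mg/L.
Minimum DO = 10.6 − 6.302 = 4.298 mg/L.

t_c ≈ 1.28 d; minimum DO ≈ 4.30 mg/L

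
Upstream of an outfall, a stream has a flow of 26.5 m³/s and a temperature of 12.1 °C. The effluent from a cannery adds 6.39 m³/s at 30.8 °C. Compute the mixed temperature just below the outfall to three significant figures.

15.7 °C

Flow-weighted mixing: C = (Q_r C_r + Q_w C_w)/(Q_r + Q_w)
= (26.5×12.1 + 6.39×30.8)/(26.5 + 6.39) = 517.5/32.89 = 15.73 °C.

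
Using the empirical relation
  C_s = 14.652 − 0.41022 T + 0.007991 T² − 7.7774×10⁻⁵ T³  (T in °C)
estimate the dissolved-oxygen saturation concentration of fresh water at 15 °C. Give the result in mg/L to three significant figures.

C_s = 14.652 − 0.41022×15 + 0.007991×15² − 7.7774×10⁻⁵×15³ = 10.03 mg/L.

C_s ≈ 10.0 mg/L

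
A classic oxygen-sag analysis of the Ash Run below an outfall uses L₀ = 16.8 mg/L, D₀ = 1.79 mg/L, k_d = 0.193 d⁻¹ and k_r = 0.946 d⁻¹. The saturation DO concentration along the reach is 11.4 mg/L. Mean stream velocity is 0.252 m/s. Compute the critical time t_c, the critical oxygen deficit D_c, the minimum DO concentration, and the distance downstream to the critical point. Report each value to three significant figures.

t_c = [1/(k_r−k_d)] ln[(k_r/k_d)(1 − D₀(k_r−k_d)/(k_d L₀))]
= [1/(0.946−0.193)] ln[(0.946/0.193)(1 − 1.79×0.7530/(0.193×16.8))]
= (1/0.7530) ln[4.902 × 0.5843] = 1.328 × ln(2.864) = 1.328 × 1.052 = 1.397 d.
L(t_c) = L₀ e^(−k_d t_c) = 16.8 × 0.7636 = 12.83 mg/L, and at the critical point k_r D_c = k_d L, so D_c = (0.193/0.946) × 12.83 = 2.617 mg/L.
Minimum DO = C_s − D_c = 11.4 − 2.617 = 8.783 mg/L.
x_c = v t_c = 0.252 m/s × 1.397 d × 86400 s/d = 30420 m ≈ 30.4 km.

t_c ≈ 1.40 d; D_c ≈ 2.62 mg/L; min DO ≈ 8.78 mg/L; x_c ≈ 30.4 km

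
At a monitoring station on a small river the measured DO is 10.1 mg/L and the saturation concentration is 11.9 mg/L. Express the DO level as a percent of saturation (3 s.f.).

% saturation = C/C_s × 100 = 10.1/11.9 × 100 = 84.9 %.

84.9 % saturation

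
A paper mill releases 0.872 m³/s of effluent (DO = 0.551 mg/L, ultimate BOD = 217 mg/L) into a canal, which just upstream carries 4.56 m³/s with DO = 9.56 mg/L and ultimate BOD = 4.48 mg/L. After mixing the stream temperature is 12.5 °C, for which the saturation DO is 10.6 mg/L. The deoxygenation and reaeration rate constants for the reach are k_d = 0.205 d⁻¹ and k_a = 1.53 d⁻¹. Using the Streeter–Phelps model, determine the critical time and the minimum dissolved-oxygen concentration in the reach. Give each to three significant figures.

Mixed DO = (4.56×9.56 + 0.872×0.551)/(4.56+0.872) = 44.07/5.432 = 8.114 mg/L.
Mixed L₀ = (4.56×4.48 + 0.872×217)/(5.432) = 209.7/5.432 = 38.60 mg/L.
Initial deficit D₀ = C_s − DO₀ = 10.6 − 8.114 = 2.486 mg/L.
t_c = (1/1.325) ln[(1.53/0.205)(1 − 2.486×1.325/(0.205×38.60))] = 0.7547 × ln(4.356) = 1.111 d.
D_c = (0.205/1.53) × 38.60 × e^(−0.205×1.111) = 0.1340 × 38.60 × 0.7964 = 4.118 mg/L.
Minimum DO = 10.6 − 4.118 = 6.482 mg/L.

t_c ≈ 1.11 d; minimum DO ≈ 6.48 mg/L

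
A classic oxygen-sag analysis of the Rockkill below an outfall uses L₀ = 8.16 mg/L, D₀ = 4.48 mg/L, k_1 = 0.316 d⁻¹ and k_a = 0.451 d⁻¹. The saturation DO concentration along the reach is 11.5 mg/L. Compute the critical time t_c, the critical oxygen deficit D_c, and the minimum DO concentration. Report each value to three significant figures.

At the critical point dD/dt = 0, so k_1 L₀ e^(−k_1 t) = k_a D. Substituting D(t) from the Streeter–Phelps equation and solving for t gives
t_c = ln[(k_a/k_1)(1 − D₀(k_a−k_1)/(k_1 L₀))] / (k_a−k_1).
Here k_a−k_1 = 0.1350 d⁻¹ and 1 − D₀(k_a−k_1)/(k_1 L₀) = 1 − 4.48×0.1350/(0.316×8.16) = 0.7655, so
t_c = ln(1.427 × 0.7655) / 0.1350 = 0.08843 / 0.1350 = 0.6551 d.
D_c = (k_1/k_a) L₀ e^(−k_1 t_c) = (0.316/0.451) × 8.16 × e^(−0.316×0.6551) = 0.7007 × 8.16 × 0.8130 = 4.648 mg/L.
Minimum DO = C_s − D_c = 11.5 − 4.648 = 6.852 mg/L.

t_c ≈ 0.655 d; D_c ≈ 4.65 mg/L; min DO ≈ 6.85 mg/L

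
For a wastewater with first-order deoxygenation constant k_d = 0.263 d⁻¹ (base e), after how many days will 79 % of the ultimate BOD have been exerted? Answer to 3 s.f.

t ≈ 5.93 d

y/L₀ = 1 − e^(−k_d t) = 0.79 ⇒ e^(−k_d t) = 0.210
t = −ln(0.210) / 0.263 = 1.561 / 0.263 = 5.934 d.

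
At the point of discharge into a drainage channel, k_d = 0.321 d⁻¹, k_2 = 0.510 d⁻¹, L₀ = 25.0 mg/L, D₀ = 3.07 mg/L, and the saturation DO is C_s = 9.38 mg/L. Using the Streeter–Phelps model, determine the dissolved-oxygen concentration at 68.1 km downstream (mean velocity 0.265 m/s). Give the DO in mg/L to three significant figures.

Travel time t = x/v = 68.1 km / (0.265 m/s) = 68100 m / 0.265 m/s = 257000 s = 2.974 d.
k_d L₀/(k_2−k_d) = 0.321×25.0/(0.510−0.321) = 8.025/0.1890 = 42.46 mg/L.
e^(−k_d t) = e^(−0.321×2.974) = 0.3849; e^(−k_2 t) = e^(−0.510×2.974) = 0.2194.
D = 42.46 × (0.3849 − 0.2194) + 3.07 × 0.2194 = 7.028 + 0.6735 = 7.701 mg/L.
DO = C_s − D = 9.38 − 7.701 = 1.679 mg/L.

DO ≈ 1.68 mg/L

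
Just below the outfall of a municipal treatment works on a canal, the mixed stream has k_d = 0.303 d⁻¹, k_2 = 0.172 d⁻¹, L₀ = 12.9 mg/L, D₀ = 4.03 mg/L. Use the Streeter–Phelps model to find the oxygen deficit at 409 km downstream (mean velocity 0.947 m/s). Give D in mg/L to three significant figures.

Travel time t = x/v = 409 km / (0.947 m/s) = 409000 m / 0.947 m/s = 431900 s = 4.999 d.
k_d L₀/(k_2−k_d) = 0.303×12.9/(0.172−0.303) = 3.909/-0.1310 = -29.84 mg/L.
e^(−k_d t) = e^(−0.303×4.999) = 0.2199; e^(−k_2 t) = e^(−0.172×4.999) = 0.4233.
D = -29.84 × (0.2199 − 0.4233) + 4.03 × 0.4233 = 6.068 + 1.706 = 7.774 mg/L.

D ≈ 7.77 mg/L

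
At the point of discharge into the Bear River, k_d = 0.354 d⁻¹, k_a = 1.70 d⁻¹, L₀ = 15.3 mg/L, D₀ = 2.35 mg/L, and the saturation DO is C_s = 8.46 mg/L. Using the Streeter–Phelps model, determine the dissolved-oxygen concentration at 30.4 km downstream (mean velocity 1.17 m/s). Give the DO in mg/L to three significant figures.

DO ≈ 5.85 mg/L

Travel time t = x/v = 30.4 km / (1.17 m/s) = 30400 m / 1.17 m/s = 25980 s = 0.3007 d.
k_d L₀/(k_a−k_d) = 0.354×15.3/(1.70−0.354) = 5.416/1.346 = 4.024 mg/L.
e^(−k_d t) = e^(−0.354×0.3007) = 0.8990; e^(−k_a t) = e^(−1.70×0.3007) = 0.5998.
D = 4.024 × (0.8990 − 0.5998) + 2.35 × 0.5998 = 1.204 + 1.409 = 2.614 mg/L.
DO = C_s − D = 8.46 − 2.614 = 5.846 mg/L.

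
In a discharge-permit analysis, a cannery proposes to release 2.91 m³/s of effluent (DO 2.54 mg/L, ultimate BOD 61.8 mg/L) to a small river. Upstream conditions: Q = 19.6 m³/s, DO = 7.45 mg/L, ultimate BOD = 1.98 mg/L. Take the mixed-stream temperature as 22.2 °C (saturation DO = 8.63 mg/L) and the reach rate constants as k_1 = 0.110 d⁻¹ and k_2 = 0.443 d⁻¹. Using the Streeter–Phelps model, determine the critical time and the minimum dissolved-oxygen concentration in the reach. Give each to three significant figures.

t_c ≈ 1.68 d; minimum DO ≈ 6.63 mg/L

Mixed DO = (19.6×7.45 + 2.91×2.54)/(19.6+2.91) = 153.4/22.51 = 6.815 mg/L.
Mixed L₀ = (19.6×1.98 + 2.91×61.8)/(22.51) = 218.6/22.51 = 9.713 mg/L.
Initial deficit D₀ = C_s − DO₀ = 8.63 − 6.815 = 1.815 mg/L.
t_c = (1/0.3330) ln[(0.443/0.110)(1 − 1.815×0.3330/(0.110×9.713))] = 3.003 × ln(1.749) = 1.680 d.
D_c = (0.110/0.443) × 9.713 × e^(−0.110×1.680) = 0.2483 × 9.713 × 0.8313 = 2.005 mg/L.
Minimum DO = 8.63 − 2.005 = 6.625 mg/L.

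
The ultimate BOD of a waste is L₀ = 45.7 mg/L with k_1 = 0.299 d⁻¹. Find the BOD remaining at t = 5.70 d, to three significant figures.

L_t = L₀ e^(−k_1 t) = 45.7 × e^(−0.299×5.70) = 45.7 × 0.1819 = 8.313 mg/L.

L ≈ 8.31 mg/L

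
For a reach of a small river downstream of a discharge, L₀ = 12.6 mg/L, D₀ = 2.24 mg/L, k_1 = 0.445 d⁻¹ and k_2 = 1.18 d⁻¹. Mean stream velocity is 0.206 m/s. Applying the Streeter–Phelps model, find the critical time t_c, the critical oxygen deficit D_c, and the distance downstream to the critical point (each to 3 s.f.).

t_c = [1/(k_2−k_1)] ln[(k_2/k_1)(1 − D₀(k_2−k_1)/(k_1 L₀))]
= [1/(1.18−0.445)] ln[(1.18/0.445)(1 − 2.24×0.7350/(0.445×12.6))]
= (1/0.7350) ln[2.652 × 0.7064] = 1.361 × ln(1.873) = 1.361 × 0.6276 = 0.8538 d.
L(t_c) = L₀ e^(−k_1 t_c) = 12.6 × 0.6839 = 8.617 mg/L, and at the critical point k_2 D_c = k_1 L, so D_c = (0.445/1.18) × 8.617 = 3.250 mg/L.
x_c = v t_c = 0.206 m/s × 0.8538 d × 86400 s/d = 15200 m ≈ 15.2 km.

t_c ≈ 0.854 d; D_c ≈ 3.25 mg/L; x_c ≈ 15.2 km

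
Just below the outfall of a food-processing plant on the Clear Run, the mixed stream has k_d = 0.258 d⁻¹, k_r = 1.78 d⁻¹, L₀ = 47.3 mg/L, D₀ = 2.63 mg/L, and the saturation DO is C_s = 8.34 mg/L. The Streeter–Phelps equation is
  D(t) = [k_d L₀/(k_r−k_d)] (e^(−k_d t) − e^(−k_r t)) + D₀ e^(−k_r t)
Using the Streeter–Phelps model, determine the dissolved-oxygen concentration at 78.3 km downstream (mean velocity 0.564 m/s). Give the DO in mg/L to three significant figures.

Travel time t = x/v = 78.3 km / (0.564 m/s) = 78300 m / 0.564 m/s = 138800 s = 1.607 d.
k_d L₀/(k_r−k_d) = 0.258×47.3/(1.78−0.258) = 12.20/1.522 = 8.018 mg/L.
e^(−k_d t) = e^(−0.258×1.607) = 0.6606; e^(−k_r t) = e^(−1.78×1.607) = 0.05726.
D = 8.018 × (0.6606 − 0.05726) + 2.63 × 0.05726 = 4.838 + 0.1506 = 4.988 mg/L.
DO = C_s − D = 8.34 − 4.988 = 3.352 mg/L.

DO ≈ 3.35 mg/L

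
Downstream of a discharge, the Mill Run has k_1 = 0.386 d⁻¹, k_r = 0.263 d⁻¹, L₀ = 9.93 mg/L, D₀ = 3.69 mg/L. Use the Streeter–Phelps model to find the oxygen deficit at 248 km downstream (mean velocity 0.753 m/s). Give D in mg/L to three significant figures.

D ≈ 5.63 mg/L

Travel time t = x/v = 248 km / (0.753 m/s) = 248000 m / 0.753 m/s = 329300 s = 3.812 d.
k_1 L₀/(k_r−k_1) = 0.386×9.93/(0.263−0.386) = 3.833/-0.1230 = -31.16 mg/L.
e^(−k_1 t) = e^(−0.386×3.812) = 0.2296; e^(−k_r t) = e^(−0.263×3.812) = 0.3669.
D = -31.16 × (0.2296 − 0.3669) + 3.69 × 0.3669 = 4.280 + 1.354 = 5.634 mg/L.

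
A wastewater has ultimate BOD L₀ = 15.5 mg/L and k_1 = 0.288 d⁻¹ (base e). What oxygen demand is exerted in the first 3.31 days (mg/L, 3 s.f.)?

y ≈ 9.53 mg/L

y_t = L₀(1 − e^(−k_1 t)) = 15.5 × (1 − e^(−0.288×3.31))
= 15.5 × (1 − 0.3855) = 15.5 × 0.6145 = 9.525 mg/L.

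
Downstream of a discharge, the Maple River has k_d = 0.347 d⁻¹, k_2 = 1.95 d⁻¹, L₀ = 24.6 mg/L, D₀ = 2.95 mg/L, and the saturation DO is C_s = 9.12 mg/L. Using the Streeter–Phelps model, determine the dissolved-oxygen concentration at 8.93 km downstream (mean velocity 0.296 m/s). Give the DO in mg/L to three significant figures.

Travel time t = x/v = 8.93 km / (0.296 m/s) = 8930 m / 0.296 m/s = 30170 s = 0.3492 d.
k_d L₀/(k_2−k_d) = 0.347×24.6/(1.95−0.347) = 8.536/1.603 = 5.325 mg/L.
e^(−k_d t) = e^(−0.347×0.3492) = 0.8859; e^(−k_2 t) = e^(−1.95×0.3492) = 0.5062.
D = 5.325 × (0.8859 − 0.5062) + 2.95 × 0.5062 = 2.022 + 1.493 = 3.515 mg/L.
DO = C_s − D = 9.12 − 3.515 = 5.605 mg/L.

DO ≈ 5.60 mg/L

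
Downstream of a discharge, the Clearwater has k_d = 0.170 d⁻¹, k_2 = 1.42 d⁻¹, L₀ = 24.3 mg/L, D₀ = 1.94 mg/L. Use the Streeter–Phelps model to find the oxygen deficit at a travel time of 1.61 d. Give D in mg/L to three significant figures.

D ≈ 2.37 mg/L

k_d L₀/(k_2−k_d) = 0.170×24.3/(1.42−0.170) = 4.131/1.250 = 3.305 mg/L.
e^(−k_d t) = e^(−0.170×1.610) = 0.7606; e^(−k_2 t) = e^(−1.42×1.610) = 0.1017.
D = 3.305 × (0.7606 − 0.1017) + 1.94 × 0.1017 = 2.178 + 0.1972 = 2.375 mg/L.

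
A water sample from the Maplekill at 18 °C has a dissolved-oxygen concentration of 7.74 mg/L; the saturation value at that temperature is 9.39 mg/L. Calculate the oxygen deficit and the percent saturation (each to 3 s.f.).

D ≈ 1.65 mg/L; 82.4 % saturation

D = C_s − C = 9.39 − 7.74 = 1.65 mg/L.
% saturation = 7.74/9.39 × 100 = 82.4 %.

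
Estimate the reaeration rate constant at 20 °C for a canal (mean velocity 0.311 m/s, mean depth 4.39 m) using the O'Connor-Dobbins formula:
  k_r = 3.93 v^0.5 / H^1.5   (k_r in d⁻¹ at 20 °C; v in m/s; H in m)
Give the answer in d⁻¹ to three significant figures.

k_r ≈ 0.238 d⁻¹

k_r = 3.93 × 0.311^0.5 / 4.39^1.5 = 3.93 × 0.5577 / 9.198 = 0.2383 d⁻¹.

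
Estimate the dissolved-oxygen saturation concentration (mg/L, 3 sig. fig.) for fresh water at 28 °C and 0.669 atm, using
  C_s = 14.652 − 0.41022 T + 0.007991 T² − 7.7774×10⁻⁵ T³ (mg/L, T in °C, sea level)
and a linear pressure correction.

C_s ≈ 5.17 mg/L

At sea level: C_s = 14.652 − 0.41022×28 + 0.007991×28² − 7.7774×10⁻⁵×28³ = 7.723 mg/L.
Pressure correction: C_s' = 7.723 × 0.669 = 5.167 mg/L.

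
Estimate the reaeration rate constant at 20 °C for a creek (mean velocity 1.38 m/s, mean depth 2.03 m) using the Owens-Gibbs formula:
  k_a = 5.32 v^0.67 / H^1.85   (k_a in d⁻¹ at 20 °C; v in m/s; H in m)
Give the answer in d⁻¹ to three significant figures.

k_a = 5.32 × 1.38^0.67 / 2.03^1.85 = 5.32 × 1.241 / 3.706 = 1.781 d⁻¹.

k_a ≈ 1.78 d⁻¹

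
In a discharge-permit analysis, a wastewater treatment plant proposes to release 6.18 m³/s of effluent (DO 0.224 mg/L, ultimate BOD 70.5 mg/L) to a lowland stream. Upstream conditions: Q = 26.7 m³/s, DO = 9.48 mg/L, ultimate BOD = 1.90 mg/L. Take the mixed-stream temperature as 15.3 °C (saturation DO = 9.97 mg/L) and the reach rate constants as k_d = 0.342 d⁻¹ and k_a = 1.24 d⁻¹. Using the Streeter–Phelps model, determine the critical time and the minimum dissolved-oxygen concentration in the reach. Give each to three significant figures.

Mixed DO = (26.7×9.48 + 6.18×0.224)/(26.7+6.18) = 254.5/32.88 = 7.740 mg/L.
Mixed L₀ = (26.7×1.90 + 6.18×70.5)/(32.88) = 486.4/32.88 = 14.79 mg/L.
Initial deficit D₀ = C_s − DO₀ = 9.97 − 7.740 = 2.230 mg/L.
t_c = (1/0.8980) ln[(1.24/0.342)(1 − 2.230×0.8980/(0.342×14.79))] = 1.114 × ln(2.191) = 0.8734 d.
D_c = (0.342/1.24) × 14.79 × e^(−0.342×0.8734) = 0.2758 × 14.79 × 0.7418 = 3.027 mg/L.
Minimum DO = 9.97 − 3.027 = 6.943 mg/L.

t_c ≈ 0.873 d; minimum DO ≈ 6.94 mg/L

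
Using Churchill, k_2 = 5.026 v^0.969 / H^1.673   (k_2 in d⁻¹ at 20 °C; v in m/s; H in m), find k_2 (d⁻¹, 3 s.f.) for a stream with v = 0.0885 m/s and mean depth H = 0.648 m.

k_2 = 5.026 × 0.0885^0.969 / 0.648^1.673 = 5.026 × 0.09541 / 0.4839 = 0.9909 d⁻¹.

k_2 ≈ 0.991 d⁻¹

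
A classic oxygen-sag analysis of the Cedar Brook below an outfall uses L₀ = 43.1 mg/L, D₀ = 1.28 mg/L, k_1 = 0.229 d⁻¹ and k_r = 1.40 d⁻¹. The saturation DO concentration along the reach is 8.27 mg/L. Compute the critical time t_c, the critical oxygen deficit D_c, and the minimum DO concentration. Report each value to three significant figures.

With k_r/k_1 = 6.114 and 1 − D₀(k_r−k_1)/(k_1 L₀) = 0.8481,
t_c = ln(6.114 × 0.8481) / (1.40 − 0.229) = ln(5.185) / 1.171 = 1.646/1.171 = 1.405 d.
D_c = (k_1/k_r) L₀ e^(−k_1 t_c) = (0.229/1.40) × 43.1 × e^(−0.229×1.405) = 0.1636 × 43.1 × 0.7248 = 5.110 mg/L.
Minimum DO = C_s − D_c = 8.27 − 5.110 = 3.160 mg/L.

t_c ≈ 1.41 d; D_c ≈ 5.11 mg/L; min DO ≈ 3.16 mg/L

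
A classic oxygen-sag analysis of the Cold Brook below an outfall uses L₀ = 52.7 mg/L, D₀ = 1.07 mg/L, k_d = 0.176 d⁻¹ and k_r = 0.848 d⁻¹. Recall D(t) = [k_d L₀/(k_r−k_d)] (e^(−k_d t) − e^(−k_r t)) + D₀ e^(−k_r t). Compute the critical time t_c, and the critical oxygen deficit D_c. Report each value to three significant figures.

t_c ≈ 2.22 d; D_c ≈ 7.40 mg/L

At the critical point dD/dt = 0, so k_d L₀ e^(−k_d t) = k_r D. Substituting D(t) from the Streeter–Phelps equation and solving for t gives
t_c = ln[(k_r/k_d)(1 − D₀(k_r−k_d)/(k_d L₀))] / (k_r−k_d).
Here k_r−k_d = 0.6720 d⁻¹ and 1 − D₀(k_r−k_d)/(k_d L₀) = 1 − 1.07×0.6720/(0.176×52.7) = 0.9225, so
t_c = ln(4.818 × 0.9225) / 0.6720 = 1.492 / 0.6720 = 2.220 d.
L(t_c) = L₀ e^(−k_d t_c) = 52.7 × 0.6766 = 35.66 mg/L, and at the critical point k_r D_c = k_d L, so D_c = (0.176/0.848) × 35.66 = 7.400 mg/L.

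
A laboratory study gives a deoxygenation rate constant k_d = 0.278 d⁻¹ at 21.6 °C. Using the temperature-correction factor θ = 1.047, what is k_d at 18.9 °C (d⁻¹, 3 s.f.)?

k_d(T₂) = k_d(T₁) · θ^(T₂−T₁) = 0.278 × 1.047^(18.9−21.6)
= 0.278 × 1.047^-2.70 = 0.278 × 0.8834 = 0.2456 d⁻¹.

k_d ≈ 0.246 d⁻¹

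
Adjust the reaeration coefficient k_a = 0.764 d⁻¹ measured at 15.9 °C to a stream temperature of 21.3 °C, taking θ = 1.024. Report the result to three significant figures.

k_a(T₂) = k_a(T₁) · θ^(T₂−T₁) = 0.764 × 1.024^(21.3−15.9)
= 0.764 × 1.024^5.40 = 0.764 × 1.137 = 0.8684 d⁻¹.

k_a ≈ 0.868 d⁻¹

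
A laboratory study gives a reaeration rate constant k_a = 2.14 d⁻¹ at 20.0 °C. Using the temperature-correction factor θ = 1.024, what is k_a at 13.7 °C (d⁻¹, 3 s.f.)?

k_a ≈ 1.84 d⁻¹

k_a(T₂) = k_a(T₁) · θ^(T₂−T₁) = 2.14 × 1.024^(13.7−20.0)
= 2.14 × 1.024^-6.30 = 2.14 × 0.8612 = 1.843 d⁻¹.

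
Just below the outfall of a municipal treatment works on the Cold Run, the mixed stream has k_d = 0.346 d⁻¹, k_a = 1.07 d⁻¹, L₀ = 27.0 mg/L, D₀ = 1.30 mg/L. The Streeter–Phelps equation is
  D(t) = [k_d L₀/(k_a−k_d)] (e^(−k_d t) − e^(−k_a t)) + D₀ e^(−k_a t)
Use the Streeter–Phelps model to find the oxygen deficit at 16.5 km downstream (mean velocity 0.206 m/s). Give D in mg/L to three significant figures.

D ≈ 5.06 mg/L

Travel time t = x/v = 16.5 km / (0.206 m/s) = 16500 m / 0.206 m/s = 80100 s = 0.9270 d.
k_d L₀/(k_a−k_d) = 0.346×27.0/(1.07−0.346) = 9.342/0.7240 = 12.90 mg/L.
e^(−k_d t) = e^(−0.346×0.9270) = 0.7256; e^(−k_a t) = e^(−1.07×0.9270) = 0.3709.
D = 12.90 × (0.7256 − 0.3709) + 1.30 × 0.3709 = 4.577 + 0.4821 = 5.059 mg/L.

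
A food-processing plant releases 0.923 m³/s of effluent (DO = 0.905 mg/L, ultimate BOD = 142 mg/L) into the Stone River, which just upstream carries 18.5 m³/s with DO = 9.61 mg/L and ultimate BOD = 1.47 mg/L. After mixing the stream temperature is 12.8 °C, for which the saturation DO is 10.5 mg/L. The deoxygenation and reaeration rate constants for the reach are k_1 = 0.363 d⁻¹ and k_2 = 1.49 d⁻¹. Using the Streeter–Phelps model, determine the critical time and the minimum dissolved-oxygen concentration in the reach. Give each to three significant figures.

Mixed DO = (18.5×9.61 + 0.923×0.905)/(18.5+0.923) = 178.6/19.42 = 9.196 mg/L.
Mixed L₀ = (18.5×1.47 + 0.923×142)/(19.42) = 158.3/19.42 = 8.148 mg/L.
Initial deficit D₀ = C_s − DO₀ = 10.5 − 9.196 = 1.304 mg/L.
t_c = (1/1.127) ln[(1.49/0.363)(1 − 1.304×1.127/(0.363×8.148))] = 0.8873 × ln(2.066) = 0.6437 d.
D_c = (0.363/1.49) × 8.148 × e^(−0.363×0.6437) = 0.2436 × 8.148 × 0.7916 = 1.571 mg/L.
Minimum DO = 10.5 − 1.571 = 8.929 mg/L.

t_c ≈ 0.644 d; minimum DO ≈ 8.93 mg/L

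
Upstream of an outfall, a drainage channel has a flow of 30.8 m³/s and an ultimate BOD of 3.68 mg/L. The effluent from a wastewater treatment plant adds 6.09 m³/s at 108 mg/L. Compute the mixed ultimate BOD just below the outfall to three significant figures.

20.9 mg/L

Flow-weighted mixing: C = (Q_r C_r + Q_w C_w)/(Q_r + Q_w)
= (30.8×3.68 + 6.09×108)/(30.8 + 6.09) = 771.1/36.89 = 20.90 mg/L.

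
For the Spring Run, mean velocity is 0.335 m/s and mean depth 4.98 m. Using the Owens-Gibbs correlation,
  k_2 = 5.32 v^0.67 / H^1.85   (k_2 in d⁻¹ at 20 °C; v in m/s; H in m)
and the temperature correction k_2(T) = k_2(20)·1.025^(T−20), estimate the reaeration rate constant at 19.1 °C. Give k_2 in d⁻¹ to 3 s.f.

k_2(20) = 5.32 × 0.335^0.67 / 4.98^1.85 = 5.32 × 0.4806 / 19.49 = 0.1312 d⁻¹.
k_2(19.1) = 0.1312 × 1.025^(19.1−20) = 0.1312 × 0.9780 = 0.1283 d⁻¹.

k_2 ≈ 0.128 d⁻¹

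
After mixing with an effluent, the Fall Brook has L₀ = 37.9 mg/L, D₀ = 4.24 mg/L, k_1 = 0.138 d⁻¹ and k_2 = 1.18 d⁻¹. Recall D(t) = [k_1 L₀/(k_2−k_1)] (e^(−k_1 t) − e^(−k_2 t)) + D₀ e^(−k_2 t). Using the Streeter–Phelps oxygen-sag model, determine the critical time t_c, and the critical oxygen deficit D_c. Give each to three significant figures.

t_c ≈ 0.272 d; D_c ≈ 4.27 mg/L

With k_2/k_1 = 8.551 and 1 − D₀(k_2−k_1)/(k_1 L₀) = 0.1553,
t_c = ln(8.551 × 0.1553) / (1.18 − 0.138) = ln(1.328) / 1.042 = 0.2835/1.042 = 0.2720 d.
L(t_c) = L₀ e^(−k_1 t_c) = 37.9 × 0.9632 = 36.50 mg/L, and at the critical point k_2 D_c = k_1 L, so D_c = (0.138/1.18) × 36.50 = 4.269 mg/L.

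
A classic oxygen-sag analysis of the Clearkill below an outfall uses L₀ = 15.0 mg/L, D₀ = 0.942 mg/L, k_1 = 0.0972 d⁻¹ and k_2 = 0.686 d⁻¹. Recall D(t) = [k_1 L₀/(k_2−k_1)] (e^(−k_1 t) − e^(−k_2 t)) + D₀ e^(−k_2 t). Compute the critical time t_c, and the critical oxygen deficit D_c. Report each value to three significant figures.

At the critical point dD/dt = 0, so k_1 L₀ e^(−k_1 t) = k_2 D. Substituting D(t) from the Streeter–Phelps equation and solving for t gives
t_c = ln[(k_2/k_1)(1 − D₀(k_2−k_1)/(k_1 L₀))] / (k_2−k_1).
Here k_2−k_1 = 0.5888 d⁻¹ and 1 − D₀(k_2−k_1)/(k_1 L₀) = 1 − 0.942×0.5888/(0.0972×15.0) = 0.6196, so
t_c = ln(7.058 × 0.6196) / 0.5888 = 1.475 / 0.5888 = 2.506 d.
L(t_c) = L₀ e^(−k_1 t_c) = 15.0 × 0.7838 = 11.76 mg/L, and at the critical point k_2 D_c = k_1 L, so D_c = (0.0972/0.686) × 11.76 = 1.666 mg/L.

t_c ≈ 2.51 d; D_c ≈ 1.67 mg/L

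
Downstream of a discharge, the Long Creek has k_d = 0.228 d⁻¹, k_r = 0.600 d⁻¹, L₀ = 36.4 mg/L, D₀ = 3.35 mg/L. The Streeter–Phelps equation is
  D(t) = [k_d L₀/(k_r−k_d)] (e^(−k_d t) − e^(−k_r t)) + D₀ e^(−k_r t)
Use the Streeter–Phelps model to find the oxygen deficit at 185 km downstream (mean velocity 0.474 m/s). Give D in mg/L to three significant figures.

D ≈ 6.70 mg/L

Travel time t = x/v = 185 km / (0.474 m/s) = 185000 m / 0.474 m/s = 390300 s = 4.517 d.
k_d L₀/(k_r−k_d) = 0.228×36.4/(0.600−0.228) = 8.299/0.3720 = 22.31 mg/L.
e^(−k_d t) = e^(−0.228×4.517) = 0.3570; e^(−k_r t) = e^(−0.600×4.517) = 0.06651.
D = 22.31 × (0.3570 − 0.06651) + 3.35 × 0.06651 = 6.481 + 0.2228 = 6.704 mg/L.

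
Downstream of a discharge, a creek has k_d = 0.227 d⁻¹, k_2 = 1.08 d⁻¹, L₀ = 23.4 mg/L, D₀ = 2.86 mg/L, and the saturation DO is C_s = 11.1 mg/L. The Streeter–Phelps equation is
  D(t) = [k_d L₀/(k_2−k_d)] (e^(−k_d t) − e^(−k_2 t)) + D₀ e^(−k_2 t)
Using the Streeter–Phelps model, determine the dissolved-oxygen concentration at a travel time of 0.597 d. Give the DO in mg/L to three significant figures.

k_d L₀/(k_2−k_d) = 0.227×23.4/(1.08−0.227) = 5.312/0.8530 = 6.227 mg/L.
e^(−k_d t) = e^(−0.227×0.5970) = 0.8733; e^(−k_2 t) = e^(−1.08×0.5970) = 0.5248.
D = 6.227 × (0.8733 − 0.5248) + 2.86 × 0.5248 = 2.170 + 1.501 = 3.671 mg/L.
DO = C_s − D = 11.1 − 3.671 = 7.429 mg/L.

DO ≈ 7.43 mg/L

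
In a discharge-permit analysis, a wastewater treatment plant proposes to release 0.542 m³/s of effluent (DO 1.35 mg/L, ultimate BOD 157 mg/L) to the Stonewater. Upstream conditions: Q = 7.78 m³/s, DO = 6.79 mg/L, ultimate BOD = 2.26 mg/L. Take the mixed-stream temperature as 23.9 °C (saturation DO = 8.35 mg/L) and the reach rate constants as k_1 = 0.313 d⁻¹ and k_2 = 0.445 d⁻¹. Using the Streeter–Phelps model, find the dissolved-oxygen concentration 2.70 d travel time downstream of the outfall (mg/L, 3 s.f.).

Mixed DO = (7.78×6.79 + 0.542×1.35)/(7.78+0.542) = 53.56/8.322 = 6.436 mg/L.
Mixed L₀ = (7.78×2.26 + 0.542×157)/(8.322) = 102.7/8.322 = 12.34 mg/L.
Initial deficit D₀ = C_s − DO₀ = 8.35 − 6.436 = 1.914 mg/L.
D(2.70) = [0.313×12.34/(0.445−0.313)](e^(−0.313×2.70) − e^(−0.445×2.70)) + 1.914 e^(−0.445×2.70)
= 29.26 × (0.4295 − 0.3007) + 1.914 × 0.3007 = 4.343 mg/L.
DO = 8.35 − 4.343 = 4.007 mg/L.

DO ≈ 4.01 mg/L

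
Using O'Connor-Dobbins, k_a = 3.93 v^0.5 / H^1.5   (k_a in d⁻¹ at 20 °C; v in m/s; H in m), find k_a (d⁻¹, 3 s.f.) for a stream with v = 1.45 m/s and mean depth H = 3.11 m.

k_a = 3.93 × 1.45^0.5 / 3.11^1.5 = 3.93 × 1.204 / 5.485 = 0.8629 d⁻¹.

k_a ≈ 0.863 d⁻¹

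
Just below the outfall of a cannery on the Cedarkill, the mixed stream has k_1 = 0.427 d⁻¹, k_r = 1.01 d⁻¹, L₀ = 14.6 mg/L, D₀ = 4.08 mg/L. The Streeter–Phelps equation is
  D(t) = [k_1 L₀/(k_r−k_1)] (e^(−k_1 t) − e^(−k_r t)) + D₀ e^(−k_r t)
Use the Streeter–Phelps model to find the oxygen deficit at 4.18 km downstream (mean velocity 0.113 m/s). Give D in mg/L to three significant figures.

Travel time t = x/v = 4.18 km / (0.113 m/s) = 4180 m / 0.113 m/s = 36990 s = 0.4281 d.
k_1 L₀/(k_r−k_1) = 0.427×14.6/(1.01−0.427) = 6.234/0.5830 = 10.69 mg/L.
e^(−k_1 t) = e^(−0.427×0.4281) = 0.8329; e^(−k_r t) = e^(−1.01×0.4281) = 0.6489.
D = 10.69 × (0.8329 − 0.6489) + 4.08 × 0.6489 = 1.967 + 2.648 = 4.615 mg/L.

D ≈ 4.62 mg/L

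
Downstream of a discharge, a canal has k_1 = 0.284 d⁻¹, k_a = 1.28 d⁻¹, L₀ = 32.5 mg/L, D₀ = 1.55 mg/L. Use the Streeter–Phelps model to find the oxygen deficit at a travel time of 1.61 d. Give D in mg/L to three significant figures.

D ≈ 4.88 mg/L

k_1 L₀/(k_a−k_1) = 0.284×32.5/(1.28−0.284) = 9.230/0.9960 = 9.267 mg/L.
e^(−k_1 t) = e^(−0.284×1.610) = 0.6330; e^(−k_a t) = e^(−1.28×1.610) = 0.1274.
D = 9.267 × (0.6330 − 0.1274) + 1.55 × 0.1274 = 4.686 + 0.1974 = 4.884 mg/L.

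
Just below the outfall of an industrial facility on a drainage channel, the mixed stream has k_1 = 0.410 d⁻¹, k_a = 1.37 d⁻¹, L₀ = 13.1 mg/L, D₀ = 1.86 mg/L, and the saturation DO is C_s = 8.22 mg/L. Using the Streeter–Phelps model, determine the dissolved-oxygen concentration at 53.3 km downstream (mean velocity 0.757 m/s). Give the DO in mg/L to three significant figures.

Travel time t = x/v = 53.3 km / (0.757 m/s) = 53300 m / 0.757 m/s = 70410 s = 0.8149 d.
k_1 L₀/(k_a−k_1) = 0.410×13.1/(1.37−0.410) = 5.371/0.9600 = 5.595 mg/L.
e^(−k_1 t) = e^(−0.410×0.8149) = 0.7160; e^(−k_a t) = e^(−1.37×0.8149) = 0.3274.
D = 5.595 × (0.7160 − 0.3274) + 1.86 × 0.3274 = 2.174 + 0.6090 = 2.783 mg/L.
DO = C_s − D = 8.22 − 2.783 = 5.437 mg/L.

DO ≈ 5.44 mg/L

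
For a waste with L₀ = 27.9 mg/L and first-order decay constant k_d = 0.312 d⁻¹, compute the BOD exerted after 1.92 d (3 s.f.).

y ≈ 12.6 mg/L

y_t = L₀(1 − e^(−k_d t)) = 27.9 × (1 − e^(−0.312×1.92))
= 27.9 × (1 − 0.5493) = 27.9 × 0.4507 = 12.57 mg/L.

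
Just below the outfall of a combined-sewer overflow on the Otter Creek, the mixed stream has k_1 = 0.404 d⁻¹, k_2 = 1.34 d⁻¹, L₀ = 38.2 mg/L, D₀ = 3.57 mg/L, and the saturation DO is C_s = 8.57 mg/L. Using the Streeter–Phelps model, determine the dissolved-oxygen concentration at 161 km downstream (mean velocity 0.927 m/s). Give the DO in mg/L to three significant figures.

Travel time t = x/v = 161 km / (0.927 m/s) = 161000 m / 0.927 m/s = 173700 s = 2.010 d.
k_1 L₀/(k_2−k_1) = 0.404×38.2/(1.34−0.404) = 15.43/0.9360 = 16.49 mg/L.
e^(−k_1 t) = e^(−0.404×2.010) = 0.4439; e^(−k_2 t) = e^(−1.34×2.010) = 0.06764.
D = 16.49 × (0.4439 − 0.06764) + 3.57 × 0.06764 = 6.204 + 0.2415 = 6.446 mg/L.
DO = C_s − D = 8.57 − 6.446 = 2.124 mg/L.

DO ≈ 2.12 mg/L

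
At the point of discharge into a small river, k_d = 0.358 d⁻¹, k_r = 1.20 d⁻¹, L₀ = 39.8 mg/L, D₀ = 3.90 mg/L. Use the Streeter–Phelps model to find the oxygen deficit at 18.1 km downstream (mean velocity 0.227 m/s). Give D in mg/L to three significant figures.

Travel time t = x/v = 18.1 km / (0.227 m/s) = 18100 m / 0.227 m/s = 79740 s = 0.9229 d.
k_d L₀/(k_r−k_d) = 0.358×39.8/(1.20−0.358) = 14.25/0.8420 = 16.92 mg/L.
e^(−k_d t) = e^(−0.358×0.9229) = 0.7186; e^(−k_r t) = e^(−1.20×0.9229) = 0.3304.
D = 16.92 × (0.7186 − 0.3304) + 3.90 × 0.3304 = 6.570 + 1.289 = 7.858 mg/L.

D ≈ 7.86 mg/L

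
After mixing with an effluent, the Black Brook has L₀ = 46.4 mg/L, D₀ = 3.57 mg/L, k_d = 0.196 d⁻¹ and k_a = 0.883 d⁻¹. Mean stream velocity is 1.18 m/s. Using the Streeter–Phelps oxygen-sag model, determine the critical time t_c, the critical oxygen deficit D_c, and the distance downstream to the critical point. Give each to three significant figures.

t_c ≈ 1.73 d; D_c ≈ 7.33 mg/L; x_c ≈ 177 km

t_c = [1/(k_a−k_d)] ln[(k_a/k_d)(1 − D₀(k_a−k_d)/(k_d L₀))]
= [1/(0.883−0.196)] ln[(0.883/0.196)(1 − 3.57×0.6870/(0.196×46.4))]
= (1/0.6870) ln[4.505 × 0.7303] = 1.456 × ln(3.290) = 1.456 × 1.191 = 1.734 d.
L(t_c) = L₀ e^(−k_d t_c) = 46.4 × 0.7119 = 33.03 mg/L, and at the critical point k_a D_c = k_d L, so D_c = (0.196/0.883) × 33.03 = 7.333 mg/L.
x_c = v t_c = 1.18 m/s × 1.734 d × 86400 s/d = 176700 m ≈ 177 km.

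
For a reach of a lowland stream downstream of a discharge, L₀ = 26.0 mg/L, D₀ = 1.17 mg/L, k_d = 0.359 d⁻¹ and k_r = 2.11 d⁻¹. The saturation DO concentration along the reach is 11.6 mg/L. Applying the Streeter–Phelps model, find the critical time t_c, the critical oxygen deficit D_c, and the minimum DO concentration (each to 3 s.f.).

t_c ≈ 0.870 d; D_c ≈ 3.24 mg/L; min DO ≈ 8.36 mg/L

t_c = [1/(k_r−k_d)] ln[(k_r/k_d)(1 − D₀(k_r−k_d)/(k_d L₀))]
= [1/(2.11−0.359)] ln[(2.11/0.359)(1 − 1.17×1.751/(0.359×26.0))]
= (1/1.751) ln[5.877 × 0.7805] = 0.5711 × ln(4.587) = 0.5711 × 1.523 = 0.8700 d.
D_c = (k_d/k_r) L₀ e^(−k_d t_c) = (0.359/2.11) × 26.0 × e^(−0.359×0.8700) = 0.1701 × 26.0 × 0.7317 = 3.237 mg/L.
Minimum DO = C_s − D_c = 11.6 − 3.237 = 8.363 mg/L.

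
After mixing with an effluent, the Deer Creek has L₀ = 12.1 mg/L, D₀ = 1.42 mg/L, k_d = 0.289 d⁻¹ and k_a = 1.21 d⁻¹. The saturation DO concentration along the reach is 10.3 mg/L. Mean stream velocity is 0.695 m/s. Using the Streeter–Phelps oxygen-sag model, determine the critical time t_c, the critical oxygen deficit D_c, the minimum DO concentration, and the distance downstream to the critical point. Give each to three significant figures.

t_c ≈ 1.05 d; D_c ≈ 2.14 mg/L; min DO ≈ 8.16 mg/L; x_c ≈ 62.8 km

At the critical point dD/dt = 0, so k_d L₀ e^(−k_d t) = k_a D. Substituting D(t) from the Streeter–Phelps equation and solving for t gives
t_c = ln[(k_a/k_d)(1 − D₀(k_a−k_d)/(k_d L₀))] / (k_a−k_d).
Here k_a−k_d = 0.9210 d⁻¹ and 1 − D₀(k_a−k_d)/(k_d L₀) = 1 − 1.42×0.9210/(0.289×12.1) = 0.6260, so
t_c = ln(4.187 × 0.6260) / 0.9210 = 0.9636 / 0.9210 = 1.046 d.
D_c = (k_d/k_a) L₀ e^(−k_d t_c) = (0.289/1.21) × 12.1 × e^(−0.289×1.046) = 0.2388 × 12.1 × 0.7391 = 2.136 mg/L.
Minimum DO = C_s − D_c = 10.3 − 2.136 = 8.164 mg/L.
x_c = v t_c = 0.695 m/s × 1.046 d × 86400 s/d = 62820 m ≈ 62.8 km.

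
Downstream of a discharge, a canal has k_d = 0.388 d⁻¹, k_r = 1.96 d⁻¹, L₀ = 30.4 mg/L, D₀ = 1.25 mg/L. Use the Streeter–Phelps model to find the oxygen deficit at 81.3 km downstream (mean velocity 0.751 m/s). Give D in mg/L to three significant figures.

D ≈ 4.08 mg/L

Travel time t = x/v = 81.3 km / (0.751 m/s) = 81300 m / 0.751 m/s = 108300 s = 1.253 d.
k_d L₀/(k_r−k_d) = 0.388×30.4/(1.96−0.388) = 11.80/1.572 = 7.503 mg/L.
e^(−k_d t) = e^(−0.388×1.253) = 0.6150; e^(−k_r t) = e^(−1.96×1.253) = 0.08579.
D = 7.503 × (0.6150 − 0.08579) + 1.25 × 0.08579 = 3.971 + 0.1072 = 4.078 mg/L.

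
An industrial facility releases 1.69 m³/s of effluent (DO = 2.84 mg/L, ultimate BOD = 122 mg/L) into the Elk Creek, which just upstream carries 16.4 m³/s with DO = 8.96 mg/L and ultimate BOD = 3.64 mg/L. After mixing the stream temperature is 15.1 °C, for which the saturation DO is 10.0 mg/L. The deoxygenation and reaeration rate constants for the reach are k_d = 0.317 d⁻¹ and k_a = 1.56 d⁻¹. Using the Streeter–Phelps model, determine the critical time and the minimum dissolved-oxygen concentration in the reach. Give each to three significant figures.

Mixed DO = (16.4×8.96 + 1.69×2.84)/(16.4+1.69) = 151.7/18.09 = 8.388 mg/L.
Mixed L₀ = (16.4×3.64 + 1.69×122)/(18.09) = 265.9/18.09 = 14.70 mg/L.
Initial deficit D₀ = C_s − DO₀ = 10.0 − 8.388 = 1.612 mg/L.
t_c = (1/1.243) ln[(1.56/0.317)(1 − 1.612×1.243/(0.317×14.70))] = 0.8045 × ln(2.805) = 0.8298 d.
D_c = (0.317/1.56) × 14.70 × e^(−0.317×0.8298) = 0.2032 × 14.70 × 0.7687 = 2.296 mg/L.
Minimum DO = 10.0 − 2.296 = 7.704 mg/L.

t_c ≈ 0.830 d; minimum DO ≈ 7.70 mg/L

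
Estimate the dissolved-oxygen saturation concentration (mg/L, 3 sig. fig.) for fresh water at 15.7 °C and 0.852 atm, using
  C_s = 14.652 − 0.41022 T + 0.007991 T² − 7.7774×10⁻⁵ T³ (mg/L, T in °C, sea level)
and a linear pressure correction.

At sea level: C_s = 14.652 − 0.41022×15.7 + 0.007991×15.7² − 7.7774×10⁻⁵×15.7³ = 9.880 mg/L.
Pressure correction: C_s' = 9.880 × 0.852 = 8.418 mg/L.

C_s ≈ 8.42 mg/L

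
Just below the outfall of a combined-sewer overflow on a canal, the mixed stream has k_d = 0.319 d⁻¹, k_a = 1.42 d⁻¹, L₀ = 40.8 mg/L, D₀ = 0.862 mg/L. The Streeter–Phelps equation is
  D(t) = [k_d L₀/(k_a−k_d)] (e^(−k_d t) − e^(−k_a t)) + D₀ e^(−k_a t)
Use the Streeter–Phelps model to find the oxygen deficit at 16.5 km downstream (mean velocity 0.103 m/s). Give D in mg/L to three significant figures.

Travel time t = x/v = 16.5 km / (0.103 m/s) = 16500 m / 0.103 m/s = 160200 s = 1.854 d.
k_d L₀/(k_a−k_d) = 0.319×40.8/(1.42−0.319) = 13.02/1.101 = 11.82 mg/L.
e^(−k_d t) = e^(−0.319×1.854) = 0.5535; e^(−k_a t) = e^(−1.42×1.854) = 0.07188.
D = 11.82 × (0.5535 − 0.07188) + 0.862 × 0.07188 = 5.694 + 0.06196 = 5.756 mg/L.

D ≈ 5.76 mg/L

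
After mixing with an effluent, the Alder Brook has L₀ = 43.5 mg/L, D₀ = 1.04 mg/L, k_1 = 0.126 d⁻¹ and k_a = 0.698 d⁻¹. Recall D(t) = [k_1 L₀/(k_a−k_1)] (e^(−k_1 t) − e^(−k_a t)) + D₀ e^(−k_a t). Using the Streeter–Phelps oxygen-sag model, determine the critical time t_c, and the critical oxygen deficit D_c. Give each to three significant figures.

At the critical point dD/dt = 0, so k_1 L₀ e^(−k_1 t) = k_a D. Substituting D(t) from the Streeter–Phelps equation and solving for t gives
t_c = ln[(k_a/k_1)(1 − D₀(k_a−k_1)/(k_1 L₀))] / (k_a−k_1).
Here k_a−k_1 = 0.5720 d⁻¹ and 1 − D₀(k_a−k_1)/(k_1 L₀) = 1 − 1.04×0.5720/(0.126×43.5) = 0.8915, so
t_c = ln(5.540 × 0.8915) / 0.5720 = 1.597 / 0.5720 = 2.792 d.
D_c = (k_1/k_a) L₀ e^(−k_1 t_c) = (0.126/0.698) × 43.5 × e^(−0.126×2.792) = 0.1805 × 43.5 × 0.7034 = 5.524 mg/L.

t_c ≈ 2.79 d; D_c ≈ 5.52 mg/L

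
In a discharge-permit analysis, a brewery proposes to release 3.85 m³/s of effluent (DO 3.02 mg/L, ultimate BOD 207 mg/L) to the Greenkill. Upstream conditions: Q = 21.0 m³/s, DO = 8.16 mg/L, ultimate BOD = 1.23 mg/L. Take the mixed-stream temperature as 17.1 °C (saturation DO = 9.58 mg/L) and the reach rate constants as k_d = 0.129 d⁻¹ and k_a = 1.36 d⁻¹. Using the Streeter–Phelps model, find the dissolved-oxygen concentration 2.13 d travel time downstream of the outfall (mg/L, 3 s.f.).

Mixed DO = (21.0×8.16 + 3.85×3.02)/(21.0+3.85) = 183.0/24.85 = 7.364 mg/L.
Mixed L₀ = (21.0×1.23 + 3.85×207)/(24.85) = 822.8/24.85 = 33.11 mg/L.
Initial deficit D₀ = C_s − DO₀ = 9.58 − 7.364 = 2.216 mg/L.
D(2.13) = [0.129×33.11/(1.36−0.129)](e^(−0.129×2.13) − e^(−1.36×2.13)) + 2.216 e^(−1.36×2.13)
= 3.470 × (0.7597 − 0.05520) + 2.216 × 0.05520 = 2.567 mg/L.
DO = 9.58 − 2.567 = 7.013 mg/L.

DO ≈ 7.01 mg/L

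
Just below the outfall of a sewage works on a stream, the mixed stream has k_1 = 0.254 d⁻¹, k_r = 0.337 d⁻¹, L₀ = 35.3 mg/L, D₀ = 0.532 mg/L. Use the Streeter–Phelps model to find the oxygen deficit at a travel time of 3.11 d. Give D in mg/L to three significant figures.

D ≈ 11.3 mg/L

k_1 L₀/(k_r−k_1) = 0.254×35.3/(0.337−0.254) = 8.966/0.08300 = 108.0 mg/L.
e^(−k_1 t) = e^(−0.254×3.110) = 0.4539; e^(−k_r t) = e^(−0.337×3.110) = 0.3506.
D = 108.0 × (0.4539 − 0.3506) + 0.532 × 0.3506 = 11.15 + 0.1865 = 11.34 mg/L.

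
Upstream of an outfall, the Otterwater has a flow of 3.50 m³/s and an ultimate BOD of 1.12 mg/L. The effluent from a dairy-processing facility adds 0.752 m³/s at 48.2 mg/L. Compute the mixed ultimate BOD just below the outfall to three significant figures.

Flow-weighted mixing: C = (Q_r C_r + Q_w C_w)/(Q_r + Q_w)
= (3.50×1.12 + 0.752×48.2)/(3.50 + 0.752) = 40.17/4.252 = 9.446 mg/L.

9.45 mg/L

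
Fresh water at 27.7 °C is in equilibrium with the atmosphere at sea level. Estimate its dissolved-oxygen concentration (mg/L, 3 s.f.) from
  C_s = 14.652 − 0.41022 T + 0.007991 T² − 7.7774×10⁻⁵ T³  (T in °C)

C_s ≈ 7.77 mg/L

C_s = 14.652 − 0.41022×27.7 + 0.007991×27.7² − 7.7774×10⁻⁵×27.7³ = 7.767 mg/L.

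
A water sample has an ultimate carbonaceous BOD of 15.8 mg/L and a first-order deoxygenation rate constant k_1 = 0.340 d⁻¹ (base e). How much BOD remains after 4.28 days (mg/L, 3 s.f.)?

L_t = L₀ e^(−k_1 t) = 15.8 × e^(−0.340×4.28) = 15.8 × 0.2334 = 3.687 mg/L.

L ≈ 3.69 mg/L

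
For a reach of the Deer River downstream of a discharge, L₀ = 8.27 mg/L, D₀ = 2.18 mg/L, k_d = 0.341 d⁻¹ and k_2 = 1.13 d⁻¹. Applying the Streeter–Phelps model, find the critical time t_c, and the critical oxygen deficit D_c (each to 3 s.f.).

At the critical point dD/dt = 0, so k_d L₀ e^(−k_d t) = k_2 D. Substituting D(t) from the Streeter–Phelps equation and solving for t gives
t_c = ln[(k_2/k_d)(1 − D₀(k_2−k_d)/(k_d L₀))] / (k_2−k_d).
Here k_2−k_d = 0.7890 d⁻¹ and 1 − D₀(k_2−k_d)/(k_d L₀) = 1 − 2.18×0.7890/(0.341×8.27) = 0.3901, so
t_c = ln(3.314 × 0.3901) / 0.7890 = 0.2567 / 0.7890 = 0.3253 d.
D_c = (k_d/k_2) L₀ e^(−k_d t_c) = (0.341/1.13) × 8.27 × e^(−0.341×0.3253) = 0.3018 × 8.27 × 0.8950 = 2.234 mg/L.

t_c ≈ 0.325 d; D_c ≈ 2.23 mg/L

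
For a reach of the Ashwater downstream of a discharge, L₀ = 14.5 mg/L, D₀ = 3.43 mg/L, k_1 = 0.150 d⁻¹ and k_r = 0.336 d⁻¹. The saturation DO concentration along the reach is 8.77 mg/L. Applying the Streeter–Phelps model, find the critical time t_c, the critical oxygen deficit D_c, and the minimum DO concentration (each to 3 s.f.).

t_c ≈ 2.47 d; D_c ≈ 4.47 mg/L; min DO ≈ 4.30 mg/L

t_c = [1/(k_r−k_1)] ln[(k_r/k_1)(1 − D₀(k_r−k_1)/(k_1 L₀))]
= [1/(0.336−0.150)] ln[(0.336/0.150)(1 − 3.43×0.1860/(0.150×14.5))]
= (1/0.1860) ln[2.240 × 0.7067] = 5.376 × ln(1.583) = 5.376 × 0.4593 = 2.469 d.
D_c = (k_1/k_r) L₀ e^(−k_1 t_c) = (0.150/0.336) × 14.5 × e^(−0.150×2.469) = 0.4464 × 14.5 × 0.6905 = 4.469 mg/L.
Minimum DO = C_s − D_c = 8.77 − 4.469 = 4.301 mg/L.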